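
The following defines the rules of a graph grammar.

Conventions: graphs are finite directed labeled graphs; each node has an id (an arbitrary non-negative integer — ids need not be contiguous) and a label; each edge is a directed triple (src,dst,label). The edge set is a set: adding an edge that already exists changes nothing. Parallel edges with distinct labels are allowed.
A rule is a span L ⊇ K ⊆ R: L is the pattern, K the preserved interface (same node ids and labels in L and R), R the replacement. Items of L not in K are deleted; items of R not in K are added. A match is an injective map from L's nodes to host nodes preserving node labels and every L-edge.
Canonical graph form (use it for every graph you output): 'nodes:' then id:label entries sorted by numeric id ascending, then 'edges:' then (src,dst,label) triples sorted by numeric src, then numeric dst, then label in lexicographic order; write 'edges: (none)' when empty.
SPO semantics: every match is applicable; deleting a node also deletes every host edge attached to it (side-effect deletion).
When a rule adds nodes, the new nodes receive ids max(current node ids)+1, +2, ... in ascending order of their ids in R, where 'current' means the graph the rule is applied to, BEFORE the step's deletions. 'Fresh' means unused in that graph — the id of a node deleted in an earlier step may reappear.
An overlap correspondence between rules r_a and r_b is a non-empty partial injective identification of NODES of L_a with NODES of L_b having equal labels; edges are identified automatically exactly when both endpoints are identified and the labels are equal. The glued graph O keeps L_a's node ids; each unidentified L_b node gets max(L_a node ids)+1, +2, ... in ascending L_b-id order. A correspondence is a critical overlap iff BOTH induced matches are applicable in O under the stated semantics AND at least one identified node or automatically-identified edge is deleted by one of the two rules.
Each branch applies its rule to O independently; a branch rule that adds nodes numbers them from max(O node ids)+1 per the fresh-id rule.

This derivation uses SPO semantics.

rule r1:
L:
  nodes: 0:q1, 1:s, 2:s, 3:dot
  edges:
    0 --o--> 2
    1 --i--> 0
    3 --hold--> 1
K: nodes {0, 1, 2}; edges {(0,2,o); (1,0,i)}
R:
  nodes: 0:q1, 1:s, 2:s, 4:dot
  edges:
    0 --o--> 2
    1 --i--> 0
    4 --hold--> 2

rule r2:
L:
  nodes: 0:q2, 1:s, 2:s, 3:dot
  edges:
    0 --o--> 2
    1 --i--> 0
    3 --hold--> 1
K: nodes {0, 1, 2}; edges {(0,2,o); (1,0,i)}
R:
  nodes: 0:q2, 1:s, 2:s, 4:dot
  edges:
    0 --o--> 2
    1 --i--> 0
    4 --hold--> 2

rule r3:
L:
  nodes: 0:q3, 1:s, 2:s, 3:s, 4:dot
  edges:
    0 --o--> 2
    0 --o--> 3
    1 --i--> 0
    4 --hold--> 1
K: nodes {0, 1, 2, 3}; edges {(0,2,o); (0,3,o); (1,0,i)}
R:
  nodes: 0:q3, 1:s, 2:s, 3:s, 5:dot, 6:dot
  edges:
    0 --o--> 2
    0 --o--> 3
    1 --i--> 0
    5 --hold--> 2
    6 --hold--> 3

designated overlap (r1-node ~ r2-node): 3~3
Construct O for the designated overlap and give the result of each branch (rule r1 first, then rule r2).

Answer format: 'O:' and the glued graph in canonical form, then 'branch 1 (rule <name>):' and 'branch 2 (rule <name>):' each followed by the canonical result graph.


O:
nodes: 0:q1, 1:s, 2:s, 3:dot, 4:q2, 5:s, 6:s
edges: (0,2,o); (1,0,i); (3,1,hold); (3,5,hold); (4,6,o); (5,4,i)
branch 1 (rule r1):
nodes: 0:q1, 1:s, 2:s, 4:q2, 5:s, 6:s, 7:dot
edges: (0,2,o); (1,0,i); (4,6,o); (5,4,i); (7,2,hold)
branch 2 (rule r2):
nodes: 0:q1, 1:s, 2:s, 4:q2, 5:s, 6:s, 7:dot
edges: (0,2,o); (1,0,i); (4,6,o); (5,4,i); (7,6,hold)


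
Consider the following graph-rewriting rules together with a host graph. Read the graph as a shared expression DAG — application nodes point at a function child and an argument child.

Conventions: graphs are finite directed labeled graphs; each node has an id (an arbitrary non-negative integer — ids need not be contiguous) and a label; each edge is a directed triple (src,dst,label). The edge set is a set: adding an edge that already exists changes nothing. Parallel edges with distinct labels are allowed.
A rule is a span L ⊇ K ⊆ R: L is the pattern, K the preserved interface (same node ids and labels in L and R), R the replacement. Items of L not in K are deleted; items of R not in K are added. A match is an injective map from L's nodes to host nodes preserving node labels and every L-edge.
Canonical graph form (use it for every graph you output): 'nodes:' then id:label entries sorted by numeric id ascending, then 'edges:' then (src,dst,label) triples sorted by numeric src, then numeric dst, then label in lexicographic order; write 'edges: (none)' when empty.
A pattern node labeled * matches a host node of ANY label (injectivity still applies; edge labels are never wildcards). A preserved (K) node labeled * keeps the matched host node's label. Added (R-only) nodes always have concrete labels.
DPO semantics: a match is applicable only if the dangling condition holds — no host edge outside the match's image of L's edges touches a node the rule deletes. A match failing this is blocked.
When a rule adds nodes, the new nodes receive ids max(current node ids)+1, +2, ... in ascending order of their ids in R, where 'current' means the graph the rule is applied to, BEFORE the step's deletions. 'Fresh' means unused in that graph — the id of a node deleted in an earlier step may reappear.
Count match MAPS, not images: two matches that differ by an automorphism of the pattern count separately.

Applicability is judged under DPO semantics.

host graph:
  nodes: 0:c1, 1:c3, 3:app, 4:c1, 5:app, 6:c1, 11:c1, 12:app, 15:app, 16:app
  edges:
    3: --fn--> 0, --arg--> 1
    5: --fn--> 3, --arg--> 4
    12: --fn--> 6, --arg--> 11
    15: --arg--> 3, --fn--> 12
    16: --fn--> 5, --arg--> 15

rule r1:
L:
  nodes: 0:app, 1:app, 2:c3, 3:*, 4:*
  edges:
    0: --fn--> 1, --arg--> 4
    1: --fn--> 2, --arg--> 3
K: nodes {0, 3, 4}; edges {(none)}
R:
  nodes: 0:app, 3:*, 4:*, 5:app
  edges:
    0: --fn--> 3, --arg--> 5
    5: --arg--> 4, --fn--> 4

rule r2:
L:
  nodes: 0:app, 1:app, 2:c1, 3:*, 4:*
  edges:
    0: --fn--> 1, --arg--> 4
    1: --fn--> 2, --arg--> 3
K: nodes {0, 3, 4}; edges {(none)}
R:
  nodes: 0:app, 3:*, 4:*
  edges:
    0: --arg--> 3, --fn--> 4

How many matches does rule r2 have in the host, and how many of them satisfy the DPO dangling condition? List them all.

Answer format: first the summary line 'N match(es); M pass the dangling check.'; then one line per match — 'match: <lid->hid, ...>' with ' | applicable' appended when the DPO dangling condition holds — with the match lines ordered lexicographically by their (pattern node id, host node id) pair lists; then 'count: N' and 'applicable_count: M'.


2 match(es); 1 pass the dangling check.
match: 0->5, 1->3, 2->0, 3->1, 4->4
match: 0->15, 1->12, 2->6, 3->11, 4->3 | applicable
count: 2
applicable_count: 1


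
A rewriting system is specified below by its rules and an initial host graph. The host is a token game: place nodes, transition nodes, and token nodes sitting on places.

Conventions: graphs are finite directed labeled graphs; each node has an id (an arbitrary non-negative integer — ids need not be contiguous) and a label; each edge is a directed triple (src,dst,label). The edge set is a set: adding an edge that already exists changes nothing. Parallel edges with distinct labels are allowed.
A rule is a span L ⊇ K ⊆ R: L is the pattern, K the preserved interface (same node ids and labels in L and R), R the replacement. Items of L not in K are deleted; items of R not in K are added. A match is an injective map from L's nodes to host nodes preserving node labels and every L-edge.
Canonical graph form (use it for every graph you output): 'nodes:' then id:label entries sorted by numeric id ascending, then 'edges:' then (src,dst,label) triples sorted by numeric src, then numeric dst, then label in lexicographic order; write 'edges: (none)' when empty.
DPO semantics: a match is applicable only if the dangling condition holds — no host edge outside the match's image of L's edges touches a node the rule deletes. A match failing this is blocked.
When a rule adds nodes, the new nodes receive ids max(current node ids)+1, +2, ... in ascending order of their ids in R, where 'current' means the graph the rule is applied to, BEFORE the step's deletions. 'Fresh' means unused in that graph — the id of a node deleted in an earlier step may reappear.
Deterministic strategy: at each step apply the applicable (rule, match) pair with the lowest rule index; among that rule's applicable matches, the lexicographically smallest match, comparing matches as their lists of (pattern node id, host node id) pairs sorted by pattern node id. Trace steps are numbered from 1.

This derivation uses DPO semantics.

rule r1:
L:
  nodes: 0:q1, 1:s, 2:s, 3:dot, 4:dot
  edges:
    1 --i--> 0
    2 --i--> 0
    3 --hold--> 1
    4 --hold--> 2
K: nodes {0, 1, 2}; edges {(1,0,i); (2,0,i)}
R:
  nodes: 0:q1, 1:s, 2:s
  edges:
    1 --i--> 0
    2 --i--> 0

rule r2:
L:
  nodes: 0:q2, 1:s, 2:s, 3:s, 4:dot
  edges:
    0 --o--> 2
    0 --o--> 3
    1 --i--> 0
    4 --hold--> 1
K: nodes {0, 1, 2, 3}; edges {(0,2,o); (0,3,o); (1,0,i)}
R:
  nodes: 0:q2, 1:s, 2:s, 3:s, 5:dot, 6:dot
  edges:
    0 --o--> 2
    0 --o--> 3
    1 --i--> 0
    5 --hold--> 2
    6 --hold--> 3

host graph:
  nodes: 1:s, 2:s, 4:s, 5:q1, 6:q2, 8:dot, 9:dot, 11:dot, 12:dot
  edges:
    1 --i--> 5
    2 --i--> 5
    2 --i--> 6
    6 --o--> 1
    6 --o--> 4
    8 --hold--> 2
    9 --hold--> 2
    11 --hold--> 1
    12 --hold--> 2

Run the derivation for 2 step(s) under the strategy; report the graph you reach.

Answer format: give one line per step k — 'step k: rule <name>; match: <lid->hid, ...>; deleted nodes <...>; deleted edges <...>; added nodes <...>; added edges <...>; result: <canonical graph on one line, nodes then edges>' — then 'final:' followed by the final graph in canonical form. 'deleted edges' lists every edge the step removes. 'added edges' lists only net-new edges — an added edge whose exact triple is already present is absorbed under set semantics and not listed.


step 1: rule r1; match: 0->5, 1->1, 2->2, 3->11, 4->8; deleted nodes 8, 11; deleted edges (8,2,hold); (11,1,hold); added nodes (none); added edges (none); result: nodes: 1:s, 2:s, 4:s, 5:q1, 6:q2, 9:dot, 12:dot edges: (1,5,i); (2,5,i); (2,6,i); (6,1,o); (6,4,o); (9,2,hold); (12,2,hold)
step 2: rule r2; match: 0->6, 1->2, 2->1, 3->4, 4->9; deleted nodes 9; deleted edges (9,2,hold); added nodes 13, 14; added edges (13,1,hold); (14,4,hold); result: nodes: 1:s, 2:s, 4:s, 5:q1, 6:q2, 12:dot, 13:dot, 14:dot edges: (1,5,i); (2,5,i); (2,6,i); (6,1,o); (6,4,o); (12,2,hold); (13,1,hold); (14,4,hold)
final:
nodes: 1:s, 2:s, 4:s, 5:q1, 6:q2, 12:dot, 13:dot, 14:dot
edges: (1,5,i); (2,5,i); (2,6,i); (6,1,o); (6,4,o); (12,2,hold); (13,1,hold); (14,4,hold)


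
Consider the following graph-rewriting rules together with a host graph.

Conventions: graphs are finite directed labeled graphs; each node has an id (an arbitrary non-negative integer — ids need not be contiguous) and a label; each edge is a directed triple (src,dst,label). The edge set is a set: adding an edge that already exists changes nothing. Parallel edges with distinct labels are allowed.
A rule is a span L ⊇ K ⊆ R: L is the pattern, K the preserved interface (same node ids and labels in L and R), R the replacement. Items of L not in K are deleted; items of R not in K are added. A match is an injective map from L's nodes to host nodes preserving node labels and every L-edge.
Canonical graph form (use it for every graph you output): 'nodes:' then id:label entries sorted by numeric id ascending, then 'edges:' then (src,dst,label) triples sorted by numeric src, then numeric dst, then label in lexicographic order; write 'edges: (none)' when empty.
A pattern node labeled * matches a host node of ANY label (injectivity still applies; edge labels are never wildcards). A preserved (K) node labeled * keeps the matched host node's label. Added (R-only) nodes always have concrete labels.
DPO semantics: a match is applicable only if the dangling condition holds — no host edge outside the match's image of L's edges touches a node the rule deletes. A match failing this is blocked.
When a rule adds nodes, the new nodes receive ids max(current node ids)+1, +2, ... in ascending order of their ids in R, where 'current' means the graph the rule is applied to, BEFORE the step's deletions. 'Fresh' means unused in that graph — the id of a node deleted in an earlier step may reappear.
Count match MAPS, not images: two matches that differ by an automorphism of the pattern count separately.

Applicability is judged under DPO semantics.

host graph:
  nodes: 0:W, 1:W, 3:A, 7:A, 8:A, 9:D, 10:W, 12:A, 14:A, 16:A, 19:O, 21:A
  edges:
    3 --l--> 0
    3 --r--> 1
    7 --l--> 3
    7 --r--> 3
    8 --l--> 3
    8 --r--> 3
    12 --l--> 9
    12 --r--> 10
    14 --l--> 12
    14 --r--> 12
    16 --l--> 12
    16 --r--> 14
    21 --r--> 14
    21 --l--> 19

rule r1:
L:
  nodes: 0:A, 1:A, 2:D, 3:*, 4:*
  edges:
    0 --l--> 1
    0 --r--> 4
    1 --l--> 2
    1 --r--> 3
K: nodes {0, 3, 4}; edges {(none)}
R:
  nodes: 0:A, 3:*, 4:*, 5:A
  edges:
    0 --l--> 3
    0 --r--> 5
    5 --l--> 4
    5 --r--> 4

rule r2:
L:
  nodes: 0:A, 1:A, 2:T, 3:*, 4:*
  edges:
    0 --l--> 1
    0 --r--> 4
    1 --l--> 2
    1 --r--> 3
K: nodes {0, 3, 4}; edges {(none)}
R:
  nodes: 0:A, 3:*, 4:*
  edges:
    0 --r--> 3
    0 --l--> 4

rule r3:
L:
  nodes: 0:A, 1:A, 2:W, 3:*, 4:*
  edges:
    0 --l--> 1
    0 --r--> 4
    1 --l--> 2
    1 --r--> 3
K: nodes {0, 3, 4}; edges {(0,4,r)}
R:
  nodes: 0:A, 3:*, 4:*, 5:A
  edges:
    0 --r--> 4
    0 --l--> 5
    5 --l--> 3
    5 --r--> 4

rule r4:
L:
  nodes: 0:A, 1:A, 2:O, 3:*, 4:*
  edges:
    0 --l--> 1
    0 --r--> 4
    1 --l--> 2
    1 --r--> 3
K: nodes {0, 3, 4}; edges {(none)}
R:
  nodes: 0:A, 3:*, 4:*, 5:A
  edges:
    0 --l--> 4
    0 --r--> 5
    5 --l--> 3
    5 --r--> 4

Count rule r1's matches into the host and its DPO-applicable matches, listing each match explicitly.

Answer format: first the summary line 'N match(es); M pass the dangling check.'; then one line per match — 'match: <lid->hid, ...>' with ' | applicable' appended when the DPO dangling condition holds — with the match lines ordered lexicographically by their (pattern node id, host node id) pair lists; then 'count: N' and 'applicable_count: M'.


1 match(es); 0 pass the dangling check.
match: 0->16, 1->12, 2->9, 3->10, 4->14
count: 1
applicable_count: 0


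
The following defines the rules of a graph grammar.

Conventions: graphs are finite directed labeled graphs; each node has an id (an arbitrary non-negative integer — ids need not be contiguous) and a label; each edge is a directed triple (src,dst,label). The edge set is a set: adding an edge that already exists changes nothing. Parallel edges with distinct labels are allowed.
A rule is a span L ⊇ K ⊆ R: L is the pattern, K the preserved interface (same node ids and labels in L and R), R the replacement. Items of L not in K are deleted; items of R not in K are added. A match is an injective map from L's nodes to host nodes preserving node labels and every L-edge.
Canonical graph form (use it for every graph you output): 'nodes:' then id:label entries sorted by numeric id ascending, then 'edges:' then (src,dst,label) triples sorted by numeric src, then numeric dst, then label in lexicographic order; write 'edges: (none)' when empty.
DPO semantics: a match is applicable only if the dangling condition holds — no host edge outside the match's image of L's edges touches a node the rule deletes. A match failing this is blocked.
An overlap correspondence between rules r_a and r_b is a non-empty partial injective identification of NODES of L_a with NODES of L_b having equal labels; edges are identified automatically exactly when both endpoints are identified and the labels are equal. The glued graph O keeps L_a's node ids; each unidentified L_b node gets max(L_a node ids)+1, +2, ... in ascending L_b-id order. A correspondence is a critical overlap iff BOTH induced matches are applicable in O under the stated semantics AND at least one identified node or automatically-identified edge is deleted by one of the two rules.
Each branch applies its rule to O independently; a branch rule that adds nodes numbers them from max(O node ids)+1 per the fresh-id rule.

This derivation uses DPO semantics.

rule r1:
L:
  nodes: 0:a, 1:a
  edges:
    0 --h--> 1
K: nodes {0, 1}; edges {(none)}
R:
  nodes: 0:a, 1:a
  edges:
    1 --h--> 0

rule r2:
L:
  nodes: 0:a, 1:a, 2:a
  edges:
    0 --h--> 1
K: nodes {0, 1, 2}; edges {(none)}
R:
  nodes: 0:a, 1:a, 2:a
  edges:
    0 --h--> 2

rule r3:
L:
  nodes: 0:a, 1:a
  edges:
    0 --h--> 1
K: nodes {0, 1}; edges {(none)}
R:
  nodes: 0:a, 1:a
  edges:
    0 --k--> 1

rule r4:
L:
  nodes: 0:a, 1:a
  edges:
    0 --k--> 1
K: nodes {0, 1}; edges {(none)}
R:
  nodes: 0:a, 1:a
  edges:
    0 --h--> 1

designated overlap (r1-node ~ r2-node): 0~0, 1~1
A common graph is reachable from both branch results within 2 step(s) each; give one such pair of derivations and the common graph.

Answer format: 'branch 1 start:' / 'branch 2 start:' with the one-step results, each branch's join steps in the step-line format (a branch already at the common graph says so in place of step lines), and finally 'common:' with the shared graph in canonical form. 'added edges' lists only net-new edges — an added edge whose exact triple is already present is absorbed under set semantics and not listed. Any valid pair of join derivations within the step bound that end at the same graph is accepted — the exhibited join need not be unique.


branch 1 start:
nodes: 0:a, 1:a, 2:a
edges: (1,0,h)
branch 2 start:
nodes: 0:a, 1:a, 2:a
edges: (0,2,h)
branch 1 step 1: rule r1; match: 0->1, 1->0; deleted nodes (none); deleted edges (1,0,h); added nodes (none); added edges (0,1,h); result: nodes: 0:a, 1:a, 2:a edges: (0,1,h)
branch 2 step 1: rule r2; match: 0->0, 1->2, 2->1; deleted nodes (none); deleted edges (0,2,h); added nodes (none); added edges (0,1,h); result: nodes: 0:a, 1:a, 2:a edges: (0,1,h)
common:
nodes: 0:a, 1:a, 2:a
edges: (0,1,h)


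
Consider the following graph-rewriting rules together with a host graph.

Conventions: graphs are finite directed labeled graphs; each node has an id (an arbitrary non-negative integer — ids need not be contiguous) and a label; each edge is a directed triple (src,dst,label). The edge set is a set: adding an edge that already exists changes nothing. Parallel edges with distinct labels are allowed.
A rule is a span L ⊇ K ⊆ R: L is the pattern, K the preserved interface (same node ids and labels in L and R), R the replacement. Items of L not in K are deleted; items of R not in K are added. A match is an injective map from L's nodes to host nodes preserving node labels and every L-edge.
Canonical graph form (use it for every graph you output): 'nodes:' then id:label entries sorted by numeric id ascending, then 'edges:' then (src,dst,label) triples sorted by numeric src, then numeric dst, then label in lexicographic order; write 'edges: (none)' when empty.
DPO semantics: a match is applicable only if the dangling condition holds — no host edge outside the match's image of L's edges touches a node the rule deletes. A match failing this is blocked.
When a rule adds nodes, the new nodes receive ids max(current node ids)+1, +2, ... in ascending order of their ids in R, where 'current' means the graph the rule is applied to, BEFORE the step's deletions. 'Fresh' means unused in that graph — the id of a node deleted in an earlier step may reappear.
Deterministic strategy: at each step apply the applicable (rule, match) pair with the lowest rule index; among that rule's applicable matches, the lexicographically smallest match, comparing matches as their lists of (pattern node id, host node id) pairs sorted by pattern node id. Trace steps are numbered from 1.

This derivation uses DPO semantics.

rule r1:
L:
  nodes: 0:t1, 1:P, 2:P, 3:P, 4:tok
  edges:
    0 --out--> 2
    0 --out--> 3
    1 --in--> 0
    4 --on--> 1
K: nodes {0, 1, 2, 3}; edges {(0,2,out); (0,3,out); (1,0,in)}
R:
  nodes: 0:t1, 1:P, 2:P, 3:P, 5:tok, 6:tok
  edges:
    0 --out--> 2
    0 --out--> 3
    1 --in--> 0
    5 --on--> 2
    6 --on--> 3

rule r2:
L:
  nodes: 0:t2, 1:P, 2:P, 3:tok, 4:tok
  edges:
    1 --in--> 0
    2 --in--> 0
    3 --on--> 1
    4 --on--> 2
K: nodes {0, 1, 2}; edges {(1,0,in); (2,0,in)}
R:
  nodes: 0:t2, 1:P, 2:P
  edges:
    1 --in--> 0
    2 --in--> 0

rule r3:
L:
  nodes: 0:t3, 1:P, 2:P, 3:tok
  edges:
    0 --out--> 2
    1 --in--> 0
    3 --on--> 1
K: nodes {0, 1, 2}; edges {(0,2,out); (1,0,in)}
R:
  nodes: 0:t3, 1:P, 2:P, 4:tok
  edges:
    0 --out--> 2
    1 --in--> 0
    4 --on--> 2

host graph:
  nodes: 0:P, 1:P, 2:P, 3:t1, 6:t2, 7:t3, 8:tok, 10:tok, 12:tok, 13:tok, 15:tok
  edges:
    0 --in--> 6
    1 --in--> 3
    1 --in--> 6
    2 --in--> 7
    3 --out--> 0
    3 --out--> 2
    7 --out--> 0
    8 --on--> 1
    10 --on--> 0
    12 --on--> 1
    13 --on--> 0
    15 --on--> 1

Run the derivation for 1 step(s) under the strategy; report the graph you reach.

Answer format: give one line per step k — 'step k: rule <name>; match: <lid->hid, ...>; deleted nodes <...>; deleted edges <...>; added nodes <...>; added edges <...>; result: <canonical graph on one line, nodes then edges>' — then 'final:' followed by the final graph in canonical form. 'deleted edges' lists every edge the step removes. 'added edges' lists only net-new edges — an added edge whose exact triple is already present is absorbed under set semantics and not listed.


step 1: rule r1; match: 0->3, 1->1, 2->0, 3->2, 4->8; deleted nodes 8; deleted edges (8,1,on); added nodes 16, 17; added edges (16,0,on); (17,2,on); result: nodes: 0:P, 1:P, 2:P, 3:t1, 6:t2, 7:t3, 10:tok, 12:tok, 13:tok, 15:tok, 16:tok, 17:tok edges: (0,6,in); (1,3,in); (1,6,in); (2,7,in); (3,0,out); (3,2,out); (7,0,out); (10,0,on); (12,1,on); (13,0,on); (15,1,on); (16,0,on); (17,2,on)
final:
nodes: 0:P, 1:P, 2:P, 3:t1, 6:t2, 7:t3, 10:tok, 12:tok, 13:tok, 15:tok, 16:tok, 17:tok
edges: (0,6,in); (1,3,in); (1,6,in); (2,7,in); (3,0,out); (3,2,out); (7,0,out); (10,0,on); (12,1,on); (13,0,on); (15,1,on); (16,0,on); (17,2,on)


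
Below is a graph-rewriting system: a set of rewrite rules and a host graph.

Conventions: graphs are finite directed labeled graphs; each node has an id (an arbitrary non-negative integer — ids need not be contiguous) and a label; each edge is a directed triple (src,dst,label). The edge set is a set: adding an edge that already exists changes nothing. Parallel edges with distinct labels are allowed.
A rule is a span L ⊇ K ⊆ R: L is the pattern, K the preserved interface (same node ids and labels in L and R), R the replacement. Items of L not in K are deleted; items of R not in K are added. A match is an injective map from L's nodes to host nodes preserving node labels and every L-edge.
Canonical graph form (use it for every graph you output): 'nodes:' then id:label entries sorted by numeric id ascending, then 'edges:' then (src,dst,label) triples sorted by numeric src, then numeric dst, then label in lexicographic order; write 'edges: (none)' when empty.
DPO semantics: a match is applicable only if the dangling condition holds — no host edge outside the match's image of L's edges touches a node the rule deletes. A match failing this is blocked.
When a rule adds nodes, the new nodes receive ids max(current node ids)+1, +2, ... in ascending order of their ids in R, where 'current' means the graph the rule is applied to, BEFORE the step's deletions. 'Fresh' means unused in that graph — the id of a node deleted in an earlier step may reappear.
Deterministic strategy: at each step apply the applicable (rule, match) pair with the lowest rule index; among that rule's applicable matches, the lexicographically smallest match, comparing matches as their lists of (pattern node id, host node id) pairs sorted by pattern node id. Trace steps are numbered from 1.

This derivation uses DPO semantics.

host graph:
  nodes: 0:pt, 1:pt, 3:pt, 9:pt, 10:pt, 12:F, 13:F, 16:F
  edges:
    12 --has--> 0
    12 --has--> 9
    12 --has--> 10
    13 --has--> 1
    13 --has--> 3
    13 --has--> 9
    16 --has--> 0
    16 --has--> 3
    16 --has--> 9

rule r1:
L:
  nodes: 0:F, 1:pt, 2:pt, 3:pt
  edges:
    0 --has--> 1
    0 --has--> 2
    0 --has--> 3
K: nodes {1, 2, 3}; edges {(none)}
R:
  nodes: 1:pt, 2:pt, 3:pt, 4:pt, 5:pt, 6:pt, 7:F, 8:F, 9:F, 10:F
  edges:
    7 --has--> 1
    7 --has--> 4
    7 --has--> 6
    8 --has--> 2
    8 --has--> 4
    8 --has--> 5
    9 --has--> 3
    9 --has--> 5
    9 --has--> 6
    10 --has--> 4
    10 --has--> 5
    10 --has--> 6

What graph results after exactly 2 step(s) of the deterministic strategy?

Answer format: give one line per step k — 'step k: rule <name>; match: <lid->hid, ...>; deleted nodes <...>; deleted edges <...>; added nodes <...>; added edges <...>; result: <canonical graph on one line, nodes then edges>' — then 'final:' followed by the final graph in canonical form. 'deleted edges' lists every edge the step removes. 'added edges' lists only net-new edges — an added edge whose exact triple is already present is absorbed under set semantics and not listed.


step 1: rule r1; match: 0->12, 1->0, 2->9, 3->10; deleted nodes 12; deleted edges (12,0,has); (12,9,has); (12,10,has); added nodes 17, 18, 19, 20, 21, 22, 23; added edges (20,0,has); (20,17,has); (20,19,has); (21,9,has); (21,17,has); (21,18,has); (22,10,has); (22,18,has); (22,19,has); (23,17,has); (23,18,has); (23,19,has); result: nodes: 0:pt, 1:pt, 3:pt, 9:pt, 10:pt, 13:F, 16:F, 17:pt, 18:pt, 19:pt, 20:F, 21:F, 22:F, 23:F edges: (13,1,has); (13,3,has); (13,9,has); (16,0,has); (16,3,has); (16,9,has); (20,0,has); (20,17,has); (20,19,has); (21,9,has); (21,17,has); (21,18,has); (22,10,has); (22,18,has); (22,19,has); (23,17,has); (23,18,has); (23,19,has)
step 2: rule r1; match: 0->13, 1->1, 2->3, 3->9; deleted nodes 13; deleted edges (13,1,has); (13,3,has); (13,9,has); added nodes 24, 25, 26, 27, 28, 29, 30; added edges (27,1,has); (27,24,has); (27,26,has); (28,3,has); (28,24,has); (28,25,has); (29,9,has); (29,25,has); (29,26,has); (30,24,has); (30,25,has); (30,26,has); result: nodes: 0:pt, 1:pt, 3:pt, 9:pt, 10:pt, 16:F, 17:pt, 18:pt, 19:pt, 20:F, 21:F, 22:F, 23:F, 24:pt, 25:pt, 26:pt, 27:F, 28:F, 29:F, 30:F edges: (16,0,has); (16,3,has); (16,9,has); (20,0,has); (20,17,has); (20,19,has); (21,9,has); (21,17,has); (21,18,has); (22,10,has); (22,18,has); (22,19,has); (23,17,has); (23,18,has); (23,19,has); (27,1,has); (27,24,has); (27,26,has); (28,3,has); (28,24,has); (28,25,has); (29,9,has); (29,25,has); (29,26,has); (30,24,has); (30,25,has); (30,26,has)
final:
nodes: 0:pt, 1:pt, 3:pt, 9:pt, 10:pt, 16:F, 17:pt, 18:pt, 19:pt, 20:F, 21:F, 22:F, 23:F, 24:pt, 25:pt, 26:pt, 27:F, 28:F, 29:F, 30:F
edges: (16,0,has); (16,3,has); (16,9,has); (20,0,has); (20,17,has); (20,19,has); (21,9,has); (21,17,has); (21,18,has); (22,10,has); (22,18,has); (22,19,has); (23,17,has); (23,18,has); (23,19,has); (27,1,has); (27,24,has); (27,26,has); (28,3,has); (28,24,has); (28,25,has); (29,9,has); (29,25,has); (29,26,has); (30,24,has); (30,25,has); (30,26,has)


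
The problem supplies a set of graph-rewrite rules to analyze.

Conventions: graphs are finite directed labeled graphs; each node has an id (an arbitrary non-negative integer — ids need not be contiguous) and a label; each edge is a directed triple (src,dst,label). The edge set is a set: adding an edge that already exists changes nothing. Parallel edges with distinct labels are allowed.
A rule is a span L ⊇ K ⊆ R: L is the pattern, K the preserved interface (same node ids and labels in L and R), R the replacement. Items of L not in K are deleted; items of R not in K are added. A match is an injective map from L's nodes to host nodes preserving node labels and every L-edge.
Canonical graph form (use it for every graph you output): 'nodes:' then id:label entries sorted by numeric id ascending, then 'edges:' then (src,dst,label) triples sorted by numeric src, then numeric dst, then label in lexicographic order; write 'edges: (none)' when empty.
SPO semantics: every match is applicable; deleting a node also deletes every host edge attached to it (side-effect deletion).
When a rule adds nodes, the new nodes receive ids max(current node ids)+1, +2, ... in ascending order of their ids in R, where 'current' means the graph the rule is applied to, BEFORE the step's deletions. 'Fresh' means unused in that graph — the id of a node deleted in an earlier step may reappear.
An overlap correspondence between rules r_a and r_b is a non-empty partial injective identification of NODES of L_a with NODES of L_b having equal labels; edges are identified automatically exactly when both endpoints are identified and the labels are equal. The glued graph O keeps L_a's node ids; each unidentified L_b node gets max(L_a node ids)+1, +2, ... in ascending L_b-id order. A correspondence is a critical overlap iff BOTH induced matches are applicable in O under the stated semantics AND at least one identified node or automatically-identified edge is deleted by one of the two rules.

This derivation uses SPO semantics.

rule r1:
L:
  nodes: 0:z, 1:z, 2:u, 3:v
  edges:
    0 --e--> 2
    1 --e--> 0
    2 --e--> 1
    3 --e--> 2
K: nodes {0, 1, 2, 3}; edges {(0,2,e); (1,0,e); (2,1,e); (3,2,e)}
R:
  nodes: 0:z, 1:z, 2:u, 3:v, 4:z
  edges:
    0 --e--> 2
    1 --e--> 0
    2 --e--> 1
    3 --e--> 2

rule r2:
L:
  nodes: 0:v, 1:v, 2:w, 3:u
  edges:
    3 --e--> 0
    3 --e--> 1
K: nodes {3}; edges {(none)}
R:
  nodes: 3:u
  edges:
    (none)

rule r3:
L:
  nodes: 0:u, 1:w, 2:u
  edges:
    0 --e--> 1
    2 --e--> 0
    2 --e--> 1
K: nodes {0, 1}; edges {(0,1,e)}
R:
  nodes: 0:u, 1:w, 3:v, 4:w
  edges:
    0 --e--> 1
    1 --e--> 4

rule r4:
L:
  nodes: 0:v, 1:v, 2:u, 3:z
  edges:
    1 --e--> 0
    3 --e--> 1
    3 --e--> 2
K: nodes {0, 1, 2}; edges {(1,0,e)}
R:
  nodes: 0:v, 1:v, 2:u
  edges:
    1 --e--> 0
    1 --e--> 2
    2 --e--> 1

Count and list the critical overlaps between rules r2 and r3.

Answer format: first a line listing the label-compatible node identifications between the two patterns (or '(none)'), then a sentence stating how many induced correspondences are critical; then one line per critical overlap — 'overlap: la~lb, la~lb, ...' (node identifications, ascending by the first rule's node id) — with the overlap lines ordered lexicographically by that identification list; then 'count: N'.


label-compatible node identifications between L(r2) and L(r3): 2~1, 3~0, 3~2
4 of the induced correspondences are critical overlaps of r2 and r3.
overlap: 2~1
overlap: 2~1, 3~0
overlap: 2~1, 3~2
overlap: 3~2
count: 4


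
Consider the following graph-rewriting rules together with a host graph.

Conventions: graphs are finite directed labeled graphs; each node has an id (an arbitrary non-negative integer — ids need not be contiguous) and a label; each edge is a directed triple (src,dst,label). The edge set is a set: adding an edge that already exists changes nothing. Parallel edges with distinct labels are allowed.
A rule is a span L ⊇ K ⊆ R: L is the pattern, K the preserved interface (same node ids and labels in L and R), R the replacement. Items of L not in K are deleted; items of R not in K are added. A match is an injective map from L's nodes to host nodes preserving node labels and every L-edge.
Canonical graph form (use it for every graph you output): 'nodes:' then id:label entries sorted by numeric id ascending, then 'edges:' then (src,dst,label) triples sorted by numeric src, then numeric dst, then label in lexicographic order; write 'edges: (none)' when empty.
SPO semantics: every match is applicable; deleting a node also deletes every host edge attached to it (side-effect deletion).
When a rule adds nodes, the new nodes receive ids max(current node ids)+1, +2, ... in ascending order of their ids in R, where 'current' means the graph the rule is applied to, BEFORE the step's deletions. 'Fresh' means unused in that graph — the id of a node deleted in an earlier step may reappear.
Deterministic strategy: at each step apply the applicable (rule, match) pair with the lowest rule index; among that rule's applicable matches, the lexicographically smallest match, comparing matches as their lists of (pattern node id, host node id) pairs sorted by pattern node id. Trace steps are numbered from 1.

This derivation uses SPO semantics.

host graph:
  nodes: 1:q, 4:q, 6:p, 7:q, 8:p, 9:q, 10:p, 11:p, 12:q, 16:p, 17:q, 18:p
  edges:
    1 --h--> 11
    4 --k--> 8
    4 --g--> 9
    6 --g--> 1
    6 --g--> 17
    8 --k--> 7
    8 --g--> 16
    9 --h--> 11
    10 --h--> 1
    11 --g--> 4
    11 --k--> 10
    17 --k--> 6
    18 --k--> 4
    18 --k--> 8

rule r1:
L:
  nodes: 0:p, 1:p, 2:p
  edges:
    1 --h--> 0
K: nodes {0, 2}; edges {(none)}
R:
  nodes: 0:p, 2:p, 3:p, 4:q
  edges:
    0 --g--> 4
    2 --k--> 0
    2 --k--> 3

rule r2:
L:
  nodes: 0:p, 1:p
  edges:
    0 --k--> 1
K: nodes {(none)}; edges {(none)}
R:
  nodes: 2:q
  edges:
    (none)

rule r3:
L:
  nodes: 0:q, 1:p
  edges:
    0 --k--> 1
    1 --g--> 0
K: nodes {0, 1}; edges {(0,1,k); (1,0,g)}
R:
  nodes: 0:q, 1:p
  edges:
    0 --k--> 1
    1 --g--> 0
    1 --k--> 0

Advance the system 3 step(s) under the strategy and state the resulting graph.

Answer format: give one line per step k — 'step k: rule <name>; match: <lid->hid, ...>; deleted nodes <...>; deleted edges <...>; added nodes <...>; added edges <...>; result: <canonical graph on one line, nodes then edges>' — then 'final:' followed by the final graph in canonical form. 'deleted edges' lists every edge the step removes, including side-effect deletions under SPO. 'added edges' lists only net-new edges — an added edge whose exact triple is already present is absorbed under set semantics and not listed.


step 1: rule r2; match: 0->11, 1->10; deleted nodes 10, 11; deleted edges (1,11,h); (9,11,h); (10,1,h); (11,4,g); (11,10,k); added nodes 19; added edges (none); result: nodes: 1:q, 4:q, 6:p, 7:q, 8:p, 9:q, 12:q, 16:p, 17:q, 18:p, 19:q edges: (4,8,k); (4,9,g); (6,1,g); (6,17,g); (8,7,k); (8,16,g); (17,6,k); (18,4,k); (18,8,k)
step 2: rule r2; match: 0->18, 1->8; deleted nodes 8, 18; deleted edges (4,8,k); (8,7,k); (8,16,g); (18,4,k); (18,8,k); added nodes 20; added edges (none); result: nodes: 1:q, 4:q, 6:p, 7:q, 9:q, 12:q, 16:p, 17:q, 19:q, 20:q edges: (4,9,g); (6,1,g); (6,17,g); (17,6,k)
step 3: rule r3; match: 0->17, 1->6; deleted nodes (none); deleted edges (none); added nodes (none); added edges (6,17,k); result: nodes: 1:q, 4:q, 6:p, 7:q, 9:q, 12:q, 16:p, 17:q, 19:q, 20:q edges: (4,9,g); (6,1,g); (6,17,g); (6,17,k); (17,6,k)
final:
nodes: 1:q, 4:q, 6:p, 7:q, 9:q, 12:q, 16:p, 17:q, 19:q, 20:q
edges: (4,9,g); (6,1,g); (6,17,g); (6,17,k); (17,6,k)


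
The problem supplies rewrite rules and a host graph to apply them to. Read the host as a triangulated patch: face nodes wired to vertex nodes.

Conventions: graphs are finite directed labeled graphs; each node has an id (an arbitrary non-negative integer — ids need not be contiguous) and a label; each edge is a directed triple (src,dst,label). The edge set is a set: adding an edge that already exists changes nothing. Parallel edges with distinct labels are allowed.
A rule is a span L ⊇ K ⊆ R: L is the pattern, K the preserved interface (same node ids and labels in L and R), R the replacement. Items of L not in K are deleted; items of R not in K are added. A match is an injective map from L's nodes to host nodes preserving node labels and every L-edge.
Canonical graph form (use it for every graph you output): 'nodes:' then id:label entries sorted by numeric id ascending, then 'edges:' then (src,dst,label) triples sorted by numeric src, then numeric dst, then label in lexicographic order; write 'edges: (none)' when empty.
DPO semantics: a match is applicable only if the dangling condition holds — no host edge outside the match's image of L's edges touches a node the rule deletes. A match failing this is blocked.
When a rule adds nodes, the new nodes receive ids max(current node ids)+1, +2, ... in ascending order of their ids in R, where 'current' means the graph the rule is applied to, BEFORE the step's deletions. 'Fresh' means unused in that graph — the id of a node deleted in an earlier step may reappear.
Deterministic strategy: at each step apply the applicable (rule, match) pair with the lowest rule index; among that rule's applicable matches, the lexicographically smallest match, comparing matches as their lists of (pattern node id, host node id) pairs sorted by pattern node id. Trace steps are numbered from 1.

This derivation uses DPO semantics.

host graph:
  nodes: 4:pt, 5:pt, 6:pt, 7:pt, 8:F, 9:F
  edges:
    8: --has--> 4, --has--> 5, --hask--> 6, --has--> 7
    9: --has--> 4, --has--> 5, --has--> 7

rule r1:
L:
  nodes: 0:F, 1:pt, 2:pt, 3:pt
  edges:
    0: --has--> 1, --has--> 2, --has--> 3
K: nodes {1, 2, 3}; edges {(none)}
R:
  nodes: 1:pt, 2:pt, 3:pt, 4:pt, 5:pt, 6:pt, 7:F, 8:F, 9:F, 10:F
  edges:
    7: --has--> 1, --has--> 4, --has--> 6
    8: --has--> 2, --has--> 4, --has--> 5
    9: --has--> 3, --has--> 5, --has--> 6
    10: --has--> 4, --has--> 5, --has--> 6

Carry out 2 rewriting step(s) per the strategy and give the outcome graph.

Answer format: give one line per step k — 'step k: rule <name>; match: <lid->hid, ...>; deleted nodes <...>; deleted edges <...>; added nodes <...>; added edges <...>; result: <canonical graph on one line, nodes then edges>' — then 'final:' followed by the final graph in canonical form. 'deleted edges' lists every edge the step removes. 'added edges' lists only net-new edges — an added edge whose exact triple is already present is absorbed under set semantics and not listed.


step 1: rule r1; match: 0->9, 1->4, 2->5, 3->7; deleted nodes 9; deleted edges (9,4,has); (9,5,has); (9,7,has); added nodes 10, 11, 12, 13, 14, 15, 16; added edges (13,4,has); (13,10,has); (13,12,has); (14,5,has); (14,10,has); (14,11,has); (15,7,has); (15,11,has); (15,12,has); (16,10,has); (16,11,has); (16,12,has); result: nodes: 4:pt, 5:pt, 6:pt, 7:pt, 8:F, 10:pt, 11:pt, 12:pt, 13:F, 14:F, 15:F, 16:F edges: (8,4,has); (8,5,has); (8,6,hask); (8,7,has); (13,4,has); (13,10,has); (13,12,has); (14,5,has); (14,10,has); (14,11,has); (15,7,has); (15,11,has); (15,12,has); (16,10,has); (16,11,has); (16,12,has)
step 2: rule r1; match: 0->13, 1->4, 2->10, 3->12; deleted nodes 13; deleted edges (13,4,has); (13,10,has); (13,12,has); added nodes 17, 18, 19, 20, 21, 22, 23; added edges (20,4,has); (20,17,has); (20,19,has); (21,10,has); (21,17,has); (21,18,has); (22,12,has); (22,18,has); (22,19,has); (23,17,has); (23,18,has); (23,19,has); result: nodes: 4:pt, 5:pt, 6:pt, 7:pt, 8:F, 10:pt, 11:pt, 12:pt, 14:F, 15:F, 16:F, 17:pt, 18:pt, 19:pt, 20:F, 21:F, 22:F, 23:F edges: (8,4,has); (8,5,has); (8,6,hask); (8,7,has); (14,5,has); (14,10,has); (14,11,has); (15,7,has); (15,11,has); (15,12,has); (16,10,has); (16,11,has); (16,12,has); (20,4,has); (20,17,has); (20,19,has); (21,10,has); (21,17,has); (21,18,has); (22,12,has); (22,18,has); (22,19,has); (23,17,has); (23,18,has); (23,19,has)
final:
nodes: 4:pt, 5:pt, 6:pt, 7:pt, 8:F, 10:pt, 11:pt, 12:pt, 14:F, 15:F, 16:F, 17:pt, 18:pt, 19:pt, 20:F, 21:F, 22:F, 23:F
edges: (8,4,has); (8,5,has); (8,6,hask); (8,7,has); (14,5,has); (14,10,has); (14,11,has); (15,7,has); (15,11,has); (15,12,has); (16,10,has); (16,11,has); (16,12,has); (20,4,has); (20,17,has); (20,19,has); (21,10,has); (21,17,has); (21,18,has); (22,12,has); (22,18,has); (22,19,has); (23,17,has); (23,18,has); (23,19,has)


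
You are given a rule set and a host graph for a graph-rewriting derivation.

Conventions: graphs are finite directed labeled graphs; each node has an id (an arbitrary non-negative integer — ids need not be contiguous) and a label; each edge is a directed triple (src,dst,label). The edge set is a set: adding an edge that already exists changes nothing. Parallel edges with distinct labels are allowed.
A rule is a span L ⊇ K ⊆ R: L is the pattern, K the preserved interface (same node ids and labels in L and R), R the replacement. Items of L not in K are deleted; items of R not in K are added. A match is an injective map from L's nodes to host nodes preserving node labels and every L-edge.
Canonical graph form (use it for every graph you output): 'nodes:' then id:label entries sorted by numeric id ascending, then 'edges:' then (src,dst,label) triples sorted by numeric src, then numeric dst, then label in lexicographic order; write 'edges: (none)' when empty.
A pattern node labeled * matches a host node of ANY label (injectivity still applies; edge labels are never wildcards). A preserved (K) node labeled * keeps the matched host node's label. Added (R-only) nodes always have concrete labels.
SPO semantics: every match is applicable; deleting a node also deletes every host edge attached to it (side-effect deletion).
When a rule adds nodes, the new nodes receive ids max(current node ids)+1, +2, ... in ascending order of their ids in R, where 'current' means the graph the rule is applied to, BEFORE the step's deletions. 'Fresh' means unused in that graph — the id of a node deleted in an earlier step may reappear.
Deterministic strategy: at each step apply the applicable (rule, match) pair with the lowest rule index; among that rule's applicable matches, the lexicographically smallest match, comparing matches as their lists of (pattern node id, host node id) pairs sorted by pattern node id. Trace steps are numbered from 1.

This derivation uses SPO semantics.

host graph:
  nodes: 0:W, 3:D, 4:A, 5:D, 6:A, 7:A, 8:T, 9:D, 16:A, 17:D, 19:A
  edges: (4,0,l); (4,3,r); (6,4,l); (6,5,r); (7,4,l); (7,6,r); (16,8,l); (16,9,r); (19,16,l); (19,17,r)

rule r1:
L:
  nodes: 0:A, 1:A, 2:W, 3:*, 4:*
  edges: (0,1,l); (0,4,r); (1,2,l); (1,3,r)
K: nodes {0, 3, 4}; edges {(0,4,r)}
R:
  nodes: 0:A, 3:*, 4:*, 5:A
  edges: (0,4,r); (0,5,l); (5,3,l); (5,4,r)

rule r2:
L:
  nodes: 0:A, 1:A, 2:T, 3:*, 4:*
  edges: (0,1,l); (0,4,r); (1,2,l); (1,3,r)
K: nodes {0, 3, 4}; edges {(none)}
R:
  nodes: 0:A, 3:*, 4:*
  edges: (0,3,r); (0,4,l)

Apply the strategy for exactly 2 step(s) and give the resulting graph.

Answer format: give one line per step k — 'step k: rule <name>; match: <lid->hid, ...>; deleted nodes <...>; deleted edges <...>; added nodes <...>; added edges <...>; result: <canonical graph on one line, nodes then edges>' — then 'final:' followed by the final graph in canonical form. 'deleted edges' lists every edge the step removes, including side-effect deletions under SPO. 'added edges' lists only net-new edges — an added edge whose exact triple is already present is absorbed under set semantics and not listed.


step 1: rule r1; match: 0->6, 1->4, 2->0, 3->3, 4->5; deleted nodes 0, 4; deleted edges (4,0,l); (4,3,r); (6,4,l); (7,4,l); added nodes 20; added edges (6,20,l); (20,3,l); (20,5,r); result: nodes: 3:D, 5:D, 6:A, 7:A, 8:T, 9:D, 16:A, 17:D, 19:A, 20:A edges: (6,5,r); (6,20,l); (7,6,r); (16,8,l); (16,9,r); (19,16,l); (19,17,r); (20,3,l); (20,5,r)
step 2: rule r2; match: 0->19, 1->16, 2->8, 3->9, 4->17; deleted nodes 8, 16; deleted edges (16,8,l); (16,9,r); (19,16,l); (19,17,r); added nodes (none); added edges (19,9,r); (19,17,l); result: nodes: 3:D, 5:D, 6:A, 7:A, 9:D, 17:D, 19:A, 20:A edges: (6,5,r); (6,20,l); (7,6,r); (19,9,r); (19,17,l); (20,3,l); (20,5,r)
final:
nodes: 3:D, 5:D, 6:A, 7:A, 9:D, 17:D, 19:A, 20:A
edges: (6,5,r); (6,20,l); (7,6,r); (19,9,r); (19,17,l); (20,3,l); (20,5,r)
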